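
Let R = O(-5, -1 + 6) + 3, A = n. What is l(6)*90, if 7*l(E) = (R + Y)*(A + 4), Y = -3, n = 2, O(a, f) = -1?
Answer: -540/7 ≈ -77.143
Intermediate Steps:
A = 2
R = 2 (R = -1 + 3 = 2)
l(E) = -6/7 (l(E) = ((2 - 3)*(2 + 4))/7 = (-1*6)/7 = (⅐)*(-6) = -6/7)
l(6)*90 = -6/7*90 = -540/7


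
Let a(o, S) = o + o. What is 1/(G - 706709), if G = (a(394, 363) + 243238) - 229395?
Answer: -1/692078 ≈ -1.4449e-6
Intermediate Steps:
a(o, S) = 2*o
G = 14631 (G = (2*394 + 243238) - 229395 = (788 + 243238) - 229395 = 244026 - 229395 = 14631)
1/(G - 706709) = 1/(14631 - 706709) = 1/(-692078) = -1/692078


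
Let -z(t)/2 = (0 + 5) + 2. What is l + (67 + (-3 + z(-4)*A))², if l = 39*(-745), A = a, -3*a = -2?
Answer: -234599/9 ≈ -26067.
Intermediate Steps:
z(t) = -14 (z(t) = -2*((0 + 5) + 2) = -2*(5 + 2) = -2*7 = -14)
a = ⅔ (a = -⅓*(-2) = ⅔ ≈ 0.66667)
A = ⅔ ≈ 0.66667
l = -29055
l + (67 + (-3 + z(-4)*A))² = -29055 + (67 + (-3 - 14*⅔))² = -29055 + (67 + (-3 - 28/3))² = -29055 + (67 - 37/3)² = -29055 + (164/3)² = -29055 + 26896/9 = -234599/9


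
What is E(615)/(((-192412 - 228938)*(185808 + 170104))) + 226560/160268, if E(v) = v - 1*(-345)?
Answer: 35391390842932/25035785016335 ≈ 1.4136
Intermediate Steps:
E(v) = 345 + v (E(v) = v + 345 = 345 + v)
E(615)/(((-192412 - 228938)*(185808 + 170104))) + 226560/160268 = (345 + 615)/(((-192412 - 228938)*(185808 + 170104))) + 226560/160268 = 960/((-421350*355912)) + 226560*(1/160268) = 960/(-149963521200) + 56640/40067 = 960*(-1/149963521200) + 56640/40067 = -4/624848005 + 56640/40067 = 35391390842932/25035785016335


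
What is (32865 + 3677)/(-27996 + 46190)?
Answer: 1661/827 ≈ 2.0085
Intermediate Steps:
(32865 + 3677)/(-27996 + 46190) = 36542/18194 = 36542*(1/18194) = 1661/827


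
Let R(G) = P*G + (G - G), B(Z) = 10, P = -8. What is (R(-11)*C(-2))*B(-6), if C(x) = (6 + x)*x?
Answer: -7040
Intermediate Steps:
C(x) = x*(6 + x)
R(G) = -8*G (R(G) = -8*G + (G - G) = -8*G + 0 = -8*G)
(R(-11)*C(-2))*B(-6) = ((-8*(-11))*(-2*(6 - 2)))*10 = (88*(-2*4))*10 = (88*(-8))*10 = -704*10 = -7040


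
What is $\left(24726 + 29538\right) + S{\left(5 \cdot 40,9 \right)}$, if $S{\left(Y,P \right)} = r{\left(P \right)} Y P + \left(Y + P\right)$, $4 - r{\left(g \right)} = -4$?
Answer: $68873$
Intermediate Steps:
$r{\left(g \right)} = 8$ ($r{\left(g \right)} = 4 - -4 = 4 + 4 = 8$)
$S{\left(Y,P \right)} = P + Y + 8 P Y$ ($S{\left(Y,P \right)} = 8 Y P + \left(Y + P\right) = 8 P Y + \left(P + Y\right) = P + Y + 8 P Y$)
$\left(24726 + 29538\right) + S{\left(5 \cdot 40,9 \right)} = \left(24726 + 29538\right) + \left(9 + 5 \cdot 40 + 8 \cdot 9 \cdot 5 \cdot 40\right) = 54264 + \left(9 + 200 + 8 \cdot 9 \cdot 200\right) = 54264 + \left(9 + 200 + 14400\right) = 54264 + 14609 = 68873$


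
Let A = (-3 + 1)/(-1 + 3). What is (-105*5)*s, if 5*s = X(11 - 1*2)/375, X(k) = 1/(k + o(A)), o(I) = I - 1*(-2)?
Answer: -7/250 ≈ -0.028000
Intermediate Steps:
A = -1 (A = -2/2 = -2*½ = -1)
o(I) = 2 + I (o(I) = I + 2 = 2 + I)
X(k) = 1/(1 + k) (X(k) = 1/(k + (2 - 1)) = 1/(k + 1) = 1/(1 + k))
s = 1/18750 (s = (1/((1 + (11 - 1*2))*375))/5 = ((1/375)/(1 + (11 - 2)))/5 = ((1/375)/(1 + 9))/5 = ((1/375)/10)/5 = ((⅒)*(1/375))/5 = (⅕)*(1/3750) = 1/18750 ≈ 5.3333e-5)
(-105*5)*s = -105*5*(1/18750) = -525*1/18750 = -7/250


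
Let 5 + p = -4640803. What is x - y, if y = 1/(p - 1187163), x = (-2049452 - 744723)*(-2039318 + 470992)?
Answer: 25539202227377669551/5827971 ≈ 4.3822e+12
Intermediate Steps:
p = -4640808 (p = -5 - 4640803 = -4640808)
x = 4382177301050 (x = -2794175*(-1568326) = 4382177301050)
y = -1/5827971 (y = 1/(-4640808 - 1187163) = 1/(-5827971) = -1/5827971 ≈ -1.7159e-7)
x - y = 4382177301050 - 1*(-1/5827971) = 4382177301050 + 1/5827971 = 25539202227377669551/5827971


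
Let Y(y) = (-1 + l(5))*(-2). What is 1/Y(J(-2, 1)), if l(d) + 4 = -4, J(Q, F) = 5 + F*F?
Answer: 1/18 ≈ 0.055556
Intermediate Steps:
J(Q, F) = 5 + F**2
l(d) = -8 (l(d) = -4 - 4 = -8)
Y(y) = 18 (Y(y) = (-1 - 8)*(-2) = -9*(-2) = 18)
1/Y(J(-2, 1)) = 1/18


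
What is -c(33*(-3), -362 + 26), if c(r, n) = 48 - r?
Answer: -147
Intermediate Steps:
-c(33*(-3), -362 + 26) = -(48 - 33*(-3)) = -(48 - 1*(-99)) = -(48 + 99) = -1*147 = -147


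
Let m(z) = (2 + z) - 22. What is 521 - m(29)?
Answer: 512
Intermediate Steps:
m(z) = -20 + z
521 - m(29) = 521 - (-20 + 29) = 521 - 1*9 = 521 - 9 = 512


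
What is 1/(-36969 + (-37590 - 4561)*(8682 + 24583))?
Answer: -1/1402189984 ≈ -7.1317e-10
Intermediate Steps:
1/(-36969 + (-37590 - 4561)*(8682 + 24583)) = 1/(-36969 - 42151*33265) = 1/(-36969 - 1402153015) = 1/(-1402189984) = -1/1402189984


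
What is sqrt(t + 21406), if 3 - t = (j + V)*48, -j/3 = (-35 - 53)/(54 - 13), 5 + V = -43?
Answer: sqrt(39342001)/41 ≈ 152.98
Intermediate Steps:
V = -48 (V = -5 - 43 = -48)
j = 264/41 (j = -3*(-35 - 53)/(54 - 13) = -(-264)/41 = -3*(-88/41) = 264/41 ≈ 6.4390)
t = 81915/41 (t = 3 - (264/41 - 48)*48 = 3 - (-1704)*48/41 = 3 - 1*(-81792/41) = 3 + 81792/41 = 81915/41 ≈ 1997.9)
sqrt(t + 21406) = sqrt(81915/41 + 21406) = sqrt(959561/41) = sqrt(39342001)/41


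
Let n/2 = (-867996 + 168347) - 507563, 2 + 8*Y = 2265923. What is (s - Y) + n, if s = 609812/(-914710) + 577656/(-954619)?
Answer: -9422400793442079737/3492798181960 ≈ -2.6977e+6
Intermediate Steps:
Y = 2265921/8 (Y = -¼ + (⅛)*2265923 = -¼ + 2265923/8 = 2265921/8 ≈ 2.8324e+5)
s = -555262920694/436599772745 (s = 609812*(-1/914710) + 577656*(-1/954619) = -304906/457355 - 577656/954619 = -555262920694/436599772745 ≈ -1.2718)
n = -2414424 (n = 2*((-867996 + 168347) - 507563) = 2*(-699649 - 507563) = 2*(-1207212) = -2414424)
(s - Y) + n = (-555262920694/436599772745 - 1*2265921/8) - 2414424 = (-555262920694/436599772745 - 2265921/8) - 2414424 = -989305035761488697/3492798181960 - 2414424 = -9422400793442079737/3492798181960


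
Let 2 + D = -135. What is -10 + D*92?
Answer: -12614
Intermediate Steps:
D = -137 (D = -2 - 135 = -137)
-10 + D*92 = -10 - 137*92 = -10 - 12604 = -12614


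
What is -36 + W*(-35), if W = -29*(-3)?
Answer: -3081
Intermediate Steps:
W = 87
-36 + W*(-35) = -36 + 87*(-35) = -36 - 3045 = -3081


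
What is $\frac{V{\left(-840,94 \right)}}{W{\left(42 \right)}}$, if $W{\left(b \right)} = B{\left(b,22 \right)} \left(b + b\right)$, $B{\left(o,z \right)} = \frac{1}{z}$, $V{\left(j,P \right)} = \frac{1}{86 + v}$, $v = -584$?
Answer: $- \frac{11}{20916} \approx -0.00052591$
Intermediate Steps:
$V{\left(j,P \right)} = - \frac{1}{498}$ ($V{\left(j,P \right)} = \frac{1}{86 - 584} = \frac{1}{-498} = - \frac{1}{498}$)
$W{\left(b \right)} = \frac{b}{11}$ ($W{\left(b \right)} = \frac{b + b}{22} = \frac{2 b}{22} = \frac{b}{11}$)
$\frac{V{\left(-840,94 \right)}}{W{\left(42 \right)}} = - \frac{1}{498 \cdot \frac{1}{11} \cdot 42} = - \frac{1}{498 \cdot \frac{42}{11}} = \left(- \frac{1}{498}\right) \frac{11}{42} = - \frac{11}{20916}$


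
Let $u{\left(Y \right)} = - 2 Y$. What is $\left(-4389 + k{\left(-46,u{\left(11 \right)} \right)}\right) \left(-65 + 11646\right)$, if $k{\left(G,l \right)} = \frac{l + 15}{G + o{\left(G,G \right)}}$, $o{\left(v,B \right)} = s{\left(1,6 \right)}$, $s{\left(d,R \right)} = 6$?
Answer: $- \frac{2033079293}{40} \approx -5.0827 \cdot 10^{7}$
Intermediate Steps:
$o{\left(v,B \right)} = 6$
$k{\left(G,l \right)} = \frac{15 + l}{6 + G}$ ($k{\left(G,l \right)} = \frac{l + 15}{G + 6} = \frac{15 + l}{6 + G}$)
$\left(-4389 + k{\left(-46,u{\left(11 \right)} \right)}\right) \left(-65 + 11646\right) = \left(-4389 + \frac{15 - 22}{6 - 46}\right) \left(-65 + 11646\right) = \left(-4389 + \frac{15 - 22}{-40}\right) 11581 = \left(-4389 - - \frac{7}{40}\right) 11581 = \left(-4389 + \frac{7}{40}\right) 11581 = \left(- \frac{175553}{40}\right) 11581 = - \frac{2033079293}{40}$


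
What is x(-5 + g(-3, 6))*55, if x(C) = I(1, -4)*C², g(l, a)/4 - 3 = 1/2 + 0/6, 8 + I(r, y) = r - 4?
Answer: -49005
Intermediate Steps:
I(r, y) = -12 + r (I(r, y) = -8 + (r - 4) = -8 + (-4 + r) = -12 + r)
g(l, a) = 14 (g(l, a) = 12 + 4*(1/2 + 0/6) = 12 + 4*(1*(½) + 0*(⅙)) = 12 + 4*(½ + 0) = 12 + 4*(½) = 12 + 2 = 14)
x(C) = -11*C² (x(C) = (-12 + 1)*C² = -11*C²)
x(-5 + g(-3, 6))*55 = -11*(-5 + 14)²*55 = -11*9²*55 = -11*81*55 = -891*55 = -49005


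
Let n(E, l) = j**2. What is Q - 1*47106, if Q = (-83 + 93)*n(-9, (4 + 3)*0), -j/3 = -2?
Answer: -46746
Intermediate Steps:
j = 6 (j = -3*(-2) = 6)
n(E, l) = 36 (n(E, l) = 6**2 = 36)
Q = 360 (Q = (-83 + 93)*36 = 10*36 = 360)
Q - 1*47106 = 360 - 1*47106 = 360 - 47106 = -46746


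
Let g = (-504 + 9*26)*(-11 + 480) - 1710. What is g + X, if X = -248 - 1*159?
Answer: -128747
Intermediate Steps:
g = -128340 (g = (-504 + 234)*469 - 1710 = -270*469 - 1710 = -126630 - 1710 = -128340)
X = -407 (X = -248 - 159 = -407)
g + X = -128340 - 407 = -128747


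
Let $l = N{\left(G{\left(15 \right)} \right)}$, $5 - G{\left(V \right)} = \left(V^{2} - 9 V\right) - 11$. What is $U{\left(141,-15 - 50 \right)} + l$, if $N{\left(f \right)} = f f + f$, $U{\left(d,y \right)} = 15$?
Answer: $5417$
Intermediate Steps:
$G{\left(V \right)} = 16 - V^{2} + 9 V$ ($G{\left(V \right)} = 5 - \left(\left(V^{2} - 9 V\right) - 11\right) = 5 - \left(-11 + V^{2} - 9 V\right) = 5 + \left(11 - V^{2} + 9 V\right) = 16 - V^{2} + 9 V$)
$N{\left(f \right)} = f + f^{2}$ ($N{\left(f \right)} = f^{2} + f = f + f^{2}$)
$l = 5402$ ($l = \left(16 - 15^{2} + 9 \cdot 15\right) \left(1 + \left(16 - 15^{2} + 9 \cdot 15\right)\right) = \left(16 - 225 + 135\right) \left(1 + \left(16 - 225 + 135\right)\right) = - 74 \left(1 - 74\right) = \left(-74\right) \left(-73\right) = 5402$)
$U{\left(141,-15 - 50 \right)} + l = 15 + 5402 = 5417$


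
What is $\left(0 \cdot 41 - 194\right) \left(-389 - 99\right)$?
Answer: $94672$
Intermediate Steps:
$\left(0 \cdot 41 - 194\right) \left(-389 - 99\right) = \left(0 - 194\right) \left(-488\right) = \left(-194\right) \left(-488\right) = 94672$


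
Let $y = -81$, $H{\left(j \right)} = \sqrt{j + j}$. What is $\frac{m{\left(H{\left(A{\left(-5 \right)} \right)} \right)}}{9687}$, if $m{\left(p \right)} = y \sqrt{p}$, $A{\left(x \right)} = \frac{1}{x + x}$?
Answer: $- \frac{27 \cdot 5^{\frac{3}{4}} \sqrt{i}}{16145} \approx -0.003954 - 0.003954 i$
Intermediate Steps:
$A{\left(x \right)} = \frac{1}{2 x}$
$H{\left(j \right)} = \sqrt{2} \sqrt{j}$ ($H{\left(j \right)} = \sqrt{2 j} = \sqrt{2} \sqrt{j}$)
$m{\left(p \right)} = - 81 \sqrt{p}$
$\frac{m{\left(H{\left(A{\left(-5 \right)} \right)} \right)}}{9687} = \frac{\left(-81\right) \sqrt{\sqrt{2} \sqrt{\frac{1}{2 \left(-5\right)}}}}{9687} = - 81 \sqrt{\sqrt{2} \sqrt{\frac{1}{2} \left(- \frac{1}{5}\right)}} \frac{1}{9687} = - 81 \sqrt{\sqrt{2} \sqrt{- \frac{1}{10}}} \cdot \frac{1}{9687} = - 81 \sqrt{\sqrt{2} \frac{i \sqrt{10}}{10}} \cdot \frac{1}{9687} = - 81 \sqrt{\frac{i \sqrt{5}}{5}} \cdot \frac{1}{9687} = - 81 \frac{5^{\frac{3}{4}} \sqrt{i}}{5} \cdot \frac{1}{9687} = - \frac{81 \cdot 5^{\frac{3}{4}} \sqrt{i}}{5} \cdot \frac{1}{9687} = - \frac{27 \cdot 5^{\frac{3}{4}} \sqrt{i}}{16145}$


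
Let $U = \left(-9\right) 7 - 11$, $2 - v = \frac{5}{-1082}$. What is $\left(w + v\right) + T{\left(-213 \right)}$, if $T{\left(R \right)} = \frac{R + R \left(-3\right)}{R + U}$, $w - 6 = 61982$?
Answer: $\frac{19249543163}{310534} \approx 61989.0$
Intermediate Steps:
$v = \frac{2169}{1082}$ ($v = 2 - \frac{5}{-1082} = 2 - 5 \left(- \frac{1}{1082}\right) = 2 - - \frac{5}{1082} = 2 + \frac{5}{1082} = \frac{2169}{1082} \approx 2.0046$)
$U = -74$ ($U = -63 - 11 = -74$)
$w = 61988$ ($w = 6 + 61982 = 61988$)
$T{\left(R \right)} = - \frac{2 R}{-74 + R}$ ($T{\left(R \right)} = \frac{R + R \left(-3\right)}{R - 74} = \frac{R - 3 R}{-74 + R} = \frac{\left(-2\right) R}{-74 + R} = - \frac{2 R}{-74 + R}$)
$\left(w + v\right) + T{\left(-213 \right)} = \left(61988 + \frac{2169}{1082}\right) - - \frac{426}{-74 - 213} = \frac{67073185}{1082} - - \frac{426}{-287} = \frac{67073185}{1082} - \left(-426\right) \left(- \frac{1}{287}\right) = \frac{67073185}{1082} - \frac{426}{287} = \frac{19249543163}{310534}$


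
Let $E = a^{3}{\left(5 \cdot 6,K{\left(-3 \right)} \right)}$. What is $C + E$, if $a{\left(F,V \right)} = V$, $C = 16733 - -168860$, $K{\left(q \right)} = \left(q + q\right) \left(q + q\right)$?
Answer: $232249$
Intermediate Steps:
$K{\left(q \right)} = 4 q^{2}$ ($K{\left(q \right)} = 2 q 2 q = 4 q^{2}$)
$C = 185593$ ($C = 16733 + 168860 = 185593$)
$E = 46656$ ($E = \left(4 \left(-3\right)^{2}\right)^{3} = \left(4 \cdot 9\right)^{3} = 36^{3} = 46656$)
$C + E = 185593 + 46656 = 232249$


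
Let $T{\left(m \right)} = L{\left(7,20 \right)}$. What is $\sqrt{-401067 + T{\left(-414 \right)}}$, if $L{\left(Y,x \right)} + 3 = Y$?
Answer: $i \sqrt{401063} \approx 633.29 i$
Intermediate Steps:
$L{\left(Y,x \right)} = -3 + Y$
$T{\left(m \right)} = 4$ ($T{\left(m \right)} = -3 + 7 = 4$)
$\sqrt{-401067 + T{\left(-414 \right)}} = \sqrt{-401067 + 4} = \sqrt{-401063} = i \sqrt{401063}$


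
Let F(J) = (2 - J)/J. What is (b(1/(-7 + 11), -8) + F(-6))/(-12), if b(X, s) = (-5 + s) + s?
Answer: 67/36 ≈ 1.8611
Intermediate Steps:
b(X, s) = -5 + 2*s
F(J) = (2 - J)/J
(b(1/(-7 + 11), -8) + F(-6))/(-12) = ((-5 + 2*(-8)) + (2 - 1*(-6))/(-6))/(-12) = -((-5 - 16) - (2 + 6)/6)/12 = -(-21 - 1/6*8)/12 = -(-21 - 4/3)/12 = -1/12*(-67/3) = 67/36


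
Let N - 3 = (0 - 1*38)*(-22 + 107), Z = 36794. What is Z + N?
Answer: 33567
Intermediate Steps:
N = -3227 (N = 3 + (0 - 1*38)*(-22 + 107) = 3 + (0 - 38)*85 = 3 - 38*85 = 3 - 3230 = -3227)
Z + N = 36794 - 3227 = 33567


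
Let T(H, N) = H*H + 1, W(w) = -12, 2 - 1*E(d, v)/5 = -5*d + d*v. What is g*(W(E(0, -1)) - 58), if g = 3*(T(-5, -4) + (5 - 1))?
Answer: -6300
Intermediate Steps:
E(d, v) = 10 + 25*d - 5*d*v (E(d, v) = 10 - 5*(-5*d + d*v) = 10 + (25*d - 5*d*v) = 10 + 25*d - 5*d*v)
T(H, N) = 1 + H² (T(H, N) = H² + 1 = 1 + H²)
g = 90 (g = 3*((1 + (-5)²) + (5 - 1)) = 3*((1 + 25) + 4) = 3*(26 + 4) = 3*30 = 90)
g*(W(E(0, -1)) - 58) = 90*(-12 - 58) = 90*(-70) = -6300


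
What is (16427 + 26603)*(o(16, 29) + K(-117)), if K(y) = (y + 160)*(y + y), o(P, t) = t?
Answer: -431719990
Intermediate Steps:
K(y) = 2*y*(160 + y) (K(y) = (160 + y)*(2*y) = 2*y*(160 + y))
(16427 + 26603)*(o(16, 29) + K(-117)) = (16427 + 26603)*(29 + 2*(-117)*(160 - 117)) = 43030*(29 + 2*(-117)*43) = 43030*(29 - 10062) = 43030*(-10033) = -431719990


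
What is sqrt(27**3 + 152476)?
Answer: sqrt(172159) ≈ 414.92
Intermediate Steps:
sqrt(27**3 + 152476) = sqrt(19683 + 152476) = sqrt(172159)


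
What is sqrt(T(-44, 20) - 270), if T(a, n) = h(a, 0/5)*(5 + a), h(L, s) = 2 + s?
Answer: 2*I*sqrt(87) ≈ 18.655*I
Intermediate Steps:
T(a, n) = 10 + 2*a (T(a, n) = (2 + 0/5)*(5 + a) = (2 + 0*(1/5))*(5 + a) = (2 + 0)*(5 + a) = 2*(5 + a) = 10 + 2*a)
sqrt(T(-44, 20) - 270) = sqrt((10 + 2*(-44)) - 270) = sqrt((10 - 88) - 270) = sqrt(-78 - 270) = sqrt(-348) = 2*I*sqrt(87)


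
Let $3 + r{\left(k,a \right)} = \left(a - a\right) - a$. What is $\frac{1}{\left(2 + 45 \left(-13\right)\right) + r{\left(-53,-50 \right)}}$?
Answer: $- \frac{1}{536} \approx -0.0018657$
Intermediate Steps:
$r{\left(k,a \right)} = -3 - a$ ($r{\left(k,a \right)} = -3 + \left(\left(a - a\right) - a\right) = -3 + \left(0 - a\right) = -3 - a$)
$\frac{1}{\left(2 + 45 \left(-13\right)\right) + r{\left(-53,-50 \right)}} = \frac{1}{\left(2 + 45 \left(-13\right)\right) - -47} = \frac{1}{\left(2 - 585\right) + \left(-3 + 50\right)} = \frac{1}{-583 + 47} = \frac{1}{-536} = - \frac{1}{536}$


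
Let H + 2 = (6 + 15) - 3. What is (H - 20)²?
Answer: 16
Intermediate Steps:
H = 16 (H = -2 + ((6 + 15) - 3) = -2 + (21 - 3) = -2 + 18 = 16)
(H - 20)² = (16 - 20)² = (-4)² = 16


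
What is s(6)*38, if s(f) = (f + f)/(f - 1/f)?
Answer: 2736/35 ≈ 78.171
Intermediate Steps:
s(f) = 2*f/(f - 1/f) (s(f) = (2*f)/(f - 1/f) = 2*f/(f - 1/f))
s(6)*38 = (2*6²/(-1 + 6²))*38 = (2*36/(-1 + 36))*38 = (2*36/35)*38 = (2*36*(1/35))*38 = (72/35)*38 = 2736/35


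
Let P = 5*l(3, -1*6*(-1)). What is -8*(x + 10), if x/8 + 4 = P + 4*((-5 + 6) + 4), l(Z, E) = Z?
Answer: -2064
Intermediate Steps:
P = 15 (P = 5*3 = 15)
x = 248 (x = -32 + 8*(15 + 4*((-5 + 6) + 4)) = -32 + 8*(15 + 4*(1 + 4)) = -32 + 8*(15 + 4*5) = -32 + 8*(15 + 20) = -32 + 8*35 = -32 + 280 = 248)
-8*(x + 10) = -8*(248 + 10) = -8*258 = -2064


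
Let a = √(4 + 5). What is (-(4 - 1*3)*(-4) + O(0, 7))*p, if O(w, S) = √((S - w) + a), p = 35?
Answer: 140 + 35*√10 ≈ 250.68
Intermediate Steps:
a = 3 (a = √9 = 3)
O(w, S) = √(3 + S - w) (O(w, S) = √((S - w) + 3) = √(3 + S - w))
(-(4 - 1*3)*(-4) + O(0, 7))*p = (-(4 - 1*3)*(-4) + √(3 + 7 - 1*0))*35 = (-(4 - 3)*(-4) + √(3 + 7 + 0))*35 = (-1*1*(-4) + √10)*35 = (-1*(-4) + √10)*35 = (4 + √10)*35 = 140 + 35*√10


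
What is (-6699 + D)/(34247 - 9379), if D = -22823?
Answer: -14761/12434 ≈ -1.1871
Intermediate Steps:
(-6699 + D)/(34247 - 9379) = (-6699 - 22823)/(34247 - 9379) = -29522/24868 = -29522*1/24868 = -14761/12434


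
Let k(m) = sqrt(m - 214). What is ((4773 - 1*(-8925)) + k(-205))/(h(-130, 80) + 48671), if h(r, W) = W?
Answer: 13698/48751 + I*sqrt(419)/48751 ≈ 0.28098 + 0.00041988*I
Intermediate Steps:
k(m) = sqrt(-214 + m)
((4773 - 1*(-8925)) + k(-205))/(h(-130, 80) + 48671) = ((4773 - 1*(-8925)) + sqrt(-214 - 205))/(80 + 48671) = ((4773 + 8925) + sqrt(-419))/48751 = (13698 + I*sqrt(419))*(1/48751) = 13698/48751 + I*sqrt(419)/48751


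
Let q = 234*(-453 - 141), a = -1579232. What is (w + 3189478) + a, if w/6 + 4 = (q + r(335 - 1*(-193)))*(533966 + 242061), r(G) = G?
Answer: -644727829594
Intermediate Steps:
q = -138996 (q = 234*(-594) = -138996)
w = -644729439840 (w = -24 + 6*((-138996 + (335 - 1*(-193)))*(533966 + 242061)) = -24 + 6*((-138996 + (335 + 193))*776027) = -24 + 6*((-138996 + 528)*776027) = -24 + 6*(-138468*776027) = -24 + 6*(-107454906636) = -24 - 644729439816 = -644729439840)
(w + 3189478) + a = (-644729439840 + 3189478) - 1579232 = -644726250362 - 1579232 = -644727829594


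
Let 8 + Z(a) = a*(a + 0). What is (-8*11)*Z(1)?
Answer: 616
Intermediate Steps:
Z(a) = -8 + a² (Z(a) = -8 + a*(a + 0) = -8 + a*a = -8 + a²)
(-8*11)*Z(1) = (-8*11)*(-8 + 1²) = -88*(-8 + 1) = -88*(-7) = 616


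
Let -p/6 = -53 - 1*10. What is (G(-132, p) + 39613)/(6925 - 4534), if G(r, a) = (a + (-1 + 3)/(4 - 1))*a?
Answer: 182749/2391 ≈ 76.432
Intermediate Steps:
p = 378 (p = -6*(-53 - 1*10) = -6*(-53 - 10) = -6*(-63) = 378)
G(r, a) = a*(2/3 + a) (G(r, a) = (a + 2/3)*a = (2/3 + a)*a = a*(2/3 + a))
(G(-132, p) + 39613)/(6925 - 4534) = ((1/3)*378*(2 + 3*378) + 39613)/(6925 - 4534) = ((1/3)*378*(2 + 1134) + 39613)/2391 = ((1/3)*378*1136 + 39613)*(1/2391) = (143136 + 39613)*(1/2391) = 182749*(1/2391) = 182749/2391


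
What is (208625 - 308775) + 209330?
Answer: 109180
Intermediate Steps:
(208625 - 308775) + 209330 = -100150 + 209330 = 109180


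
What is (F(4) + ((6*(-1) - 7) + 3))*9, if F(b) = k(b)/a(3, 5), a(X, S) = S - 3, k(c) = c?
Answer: -72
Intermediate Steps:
a(X, S) = -3 + S
F(b) = b/2 (F(b) = b/(-3 + 5) = b/2)
(F(4) + ((6*(-1) - 7) + 3))*9 = ((1/2)*4 + ((6*(-1) - 7) + 3))*9 = (2 + ((-6 - 7) + 3))*9 = (2 + (-13 + 3))*9 = (2 - 10)*9 = -8*9 = -72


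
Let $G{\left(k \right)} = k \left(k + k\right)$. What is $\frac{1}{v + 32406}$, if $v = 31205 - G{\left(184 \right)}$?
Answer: $- \frac{1}{4101} \approx -0.00024384$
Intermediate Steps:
$G{\left(k \right)} = 2 k^{2}$ ($G{\left(k \right)} = k 2 k = 2 k^{2}$)
$v = -36507$ ($v = 31205 - 2 \cdot 184^{2} = 31205 - 2 \cdot 33856 = 31205 - 67712 = -36507$)
$\frac{1}{v + 32406} = \frac{1}{-36507 + 32406} = \frac{1}{-4101} = - \frac{1}{4101}$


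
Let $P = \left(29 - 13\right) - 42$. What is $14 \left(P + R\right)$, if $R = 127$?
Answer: $1414$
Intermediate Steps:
$P = -26$ ($P = 16 - 42 = -26$)
$14 \left(P + R\right) = 14 \left(-26 + 127\right) = 14 \cdot 101 = 1414$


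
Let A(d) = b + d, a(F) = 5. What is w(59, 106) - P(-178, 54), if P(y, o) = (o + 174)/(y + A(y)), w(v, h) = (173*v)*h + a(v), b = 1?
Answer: 384091413/355 ≈ 1.0819e+6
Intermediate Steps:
A(d) = 1 + d
w(v, h) = 5 + 173*h*v (w(v, h) = (173*v)*h + 5 = 173*h*v + 5 = 5 + 173*h*v)
P(y, o) = (174 + o)/(1 + 2*y) (P(y, o) = (o + 174)/(y + (1 + y)) = (174 + o)/(1 + 2*y))
w(59, 106) - P(-178, 54) = (5 + 173*106*59) - (174 + 54)/(1 + 2*(-178)) = (5 + 1081942) - 228/(1 - 356) = 1081947 - 228/(-355) = 1081947 - (-1)*228/355 = 1081947 - 1*(-228/355) = 1081947 + 228/355 = 384091413/355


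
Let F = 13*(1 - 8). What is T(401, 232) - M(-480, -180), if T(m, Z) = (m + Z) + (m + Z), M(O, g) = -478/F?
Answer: 114728/91 ≈ 1260.7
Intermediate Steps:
F = -91 (F = 13*(-7) = -91)
M(O, g) = 478/91 (M(O, g) = -478/(-91) = -478*(-1/91) = 478/91)
T(m, Z) = 2*Z + 2*m (T(m, Z) = (Z + m) + (Z + m) = 2*Z + 2*m)
T(401, 232) - M(-480, -180) = (2*232 + 2*401) - 1*478/91 = (464 + 802) - 478/91 = 1266 - 478/91 = 114728/91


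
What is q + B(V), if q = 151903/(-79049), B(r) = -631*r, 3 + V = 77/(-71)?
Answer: 14454391397/5612479 ≈ 2575.4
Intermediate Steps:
V = -290/71 (V = -3 + 77/(-71) = -3 + 77*(-1/71) = -3 - 77/71 = -290/71 ≈ -4.0845)
q = -151903/79049 (q = 151903*(-1/79049) = -151903/79049 ≈ -1.9216)
q + B(V) = -151903/79049 - 631*(-290/71) = -151903/79049 + 182990/71 = 14454391397/5612479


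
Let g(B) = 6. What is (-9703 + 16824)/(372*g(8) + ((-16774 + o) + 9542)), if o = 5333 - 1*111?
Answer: 7121/222 ≈ 32.077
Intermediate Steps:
o = 5222 (o = 5333 - 111 = 5222)
(-9703 + 16824)/(372*g(8) + ((-16774 + o) + 9542)) = (-9703 + 16824)/(372*6 + ((-16774 + 5222) + 9542)) = 7121/(2232 + (-11552 + 9542)) = 7121/(2232 - 2010) = 7121/222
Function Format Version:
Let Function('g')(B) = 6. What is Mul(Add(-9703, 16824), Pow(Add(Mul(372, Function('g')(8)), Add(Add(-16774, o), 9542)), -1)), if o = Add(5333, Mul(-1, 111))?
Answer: Rational(7121, 222) ≈ 32.077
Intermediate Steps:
o = 5222 (o = Add(5333, -111) = 5222)
Mul(Add(-9703, 16824), Pow(Add(Mul(372, Function('g')(8)), Add(Add(-16774, o), 9542)), -1)) = Mul(Add(-9703, 16824), Pow(Add(Mul(372, 6), Add(Add(-16774, 5222), 9542)), -1)) = Mul(7121, Pow(Add(2232, Add(-11552, 9542)), -1)) = Mul(7121, Pow(Add(2232, -2010), -1)) = Mul(7121, Pow(222, -1)) = Mul(7121, Rational(1, 222)) = Rational(7121, 222)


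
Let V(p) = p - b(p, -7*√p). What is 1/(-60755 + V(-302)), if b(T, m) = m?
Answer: -61057/3727972047 - 7*I*√302/3727972047 ≈ -1.6378e-5 - 3.2631e-8*I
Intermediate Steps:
V(p) = p + 7*√p (V(p) = p - (-7)*√p = p + 7*√p)
1/(-60755 + V(-302)) = 1/(-60755 + (-302 + 7*√(-302))) = 1/(-60755 + (-302 + 7*(I*√302))) = 1/(-60755 + (-302 + 7*I*√302)) = 1/(-61057 + 7*I*√302)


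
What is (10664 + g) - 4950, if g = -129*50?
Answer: -736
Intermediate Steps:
g = -6450
(10664 + g) - 4950 = (10664 - 6450) - 4950 = 4214 - 4950 = -736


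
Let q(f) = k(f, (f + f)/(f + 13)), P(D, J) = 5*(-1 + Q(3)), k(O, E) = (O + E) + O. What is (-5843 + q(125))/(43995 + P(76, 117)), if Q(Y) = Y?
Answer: -385792/3036345 ≈ -0.12706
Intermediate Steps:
k(O, E) = E + 2*O (k(O, E) = (E + O) + O = E + 2*O)
P(D, J) = 10 (P(D, J) = 5*(-1 + 3) = 5*2 = 10)
q(f) = 2*f + 2*f/(13 + f) (q(f) = (f + f)/(f + 13) + 2*f = (2*f)/(13 + f) + 2*f = 2*f/(13 + f) + 2*f = 2*f + 2*f/(13 + f))
(-5843 + q(125))/(43995 + P(76, 117)) = (-5843 + 2*125*(14 + 125)/(13 + 125))/(43995 + 10) = (-5843 + 2*125*139/138)/44005 = (-5843 + 2*125*(1/138)*139)*(1/44005) = (-5843 + 17375/69)*(1/44005) = -385792/69*1/44005 = -385792/3036345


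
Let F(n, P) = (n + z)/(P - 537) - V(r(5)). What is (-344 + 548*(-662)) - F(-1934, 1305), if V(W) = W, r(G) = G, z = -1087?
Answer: -92956433/256 ≈ -3.6311e+5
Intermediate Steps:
F(n, P) = -5 + (-1087 + n)/(-537 + P) (F(n, P) = (n - 1087)/(P - 537) - 1*5 = (-1087 + n)/(-537 + P) - 5 = -5 + (-1087 + n)/(-537 + P))
(-344 + 548*(-662)) - F(-1934, 1305) = (-344 + 548*(-662)) - (1598 - 1934 - 5*1305)/(-537 + 1305) = (-344 - 362776) - (1598 - 1934 - 6525)/768 = -363120 - (-6861)/768 = -363120 - 1*(-2287/256) = -363120 + 2287/256 = -92956433/256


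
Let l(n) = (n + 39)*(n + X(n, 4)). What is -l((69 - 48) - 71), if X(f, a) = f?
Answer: -1100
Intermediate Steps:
l(n) = 2*n*(39 + n) (l(n) = (n + 39)*(n + n) = (39 + n)*(2*n) = 2*n*(39 + n))
-l((69 - 48) - 71) = -2*((69 - 48) - 71)*(39 + ((69 - 48) - 71)) = -2*(21 - 71)*(39 + (21 - 71)) = -2*(-50)*(39 - 50) = -2*(-50)*(-11) = -1*1100 = -1100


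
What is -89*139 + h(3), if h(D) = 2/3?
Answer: -37111/3 ≈ -12370.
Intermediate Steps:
h(D) = 2/3 (h(D) = 2*(1/3) = 2/3)
-89*139 + h(3) = -89*139 + 2/3 = -12371 + 2/3 = -37111/3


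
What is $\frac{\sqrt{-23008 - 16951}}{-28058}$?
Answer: $- \frac{i \sqrt{39959}}{28058} \approx - 0.0071244 i$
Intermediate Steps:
$\frac{\sqrt{-23008 - 16951}}{-28058} = \sqrt{-39959} \left(- \frac{1}{28058}\right) = i \sqrt{39959} \left(- \frac{1}{28058}\right) = - \frac{i \sqrt{39959}}{28058}$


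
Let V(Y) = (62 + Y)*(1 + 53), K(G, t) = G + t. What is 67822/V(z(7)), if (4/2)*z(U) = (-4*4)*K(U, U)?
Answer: -33911/1350 ≈ -25.119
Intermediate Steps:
z(U) = -16*U (z(U) = ((-4*4)*(U + U))/2 = (-32*U)/2 = -16*U)
V(Y) = 3348 + 54*Y (V(Y) = (62 + Y)*54 = 3348 + 54*Y)
67822/V(z(7)) = 67822/(3348 + 54*(-16*7)) = 67822/(3348 + 54*(-112)) = 67822/(3348 - 6048) = 67822/(-2700) = 67822*(-1/2700) = -33911/1350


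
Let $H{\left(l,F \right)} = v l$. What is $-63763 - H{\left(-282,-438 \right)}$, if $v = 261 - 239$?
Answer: $-57559$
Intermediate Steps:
$v = 22$ ($v = 261 - 239 = 22$)
$H{\left(l,F \right)} = 22 l$
$-63763 - H{\left(-282,-438 \right)} = -63763 - 22 \left(-282\right) = -63763 - -6204 = -63763 + 6204 = -57559$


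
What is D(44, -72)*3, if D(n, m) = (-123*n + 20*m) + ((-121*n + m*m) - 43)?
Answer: -21105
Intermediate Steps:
D(n, m) = -43 + m² - 244*n + 20*m (D(n, m) = (-123*n + 20*m) + ((-121*n + m²) - 43) = (-123*n + 20*m) + ((m² - 121*n) - 43) = (-123*n + 20*m) + (-43 + m² - 121*n) = -43 + m² - 244*n + 20*m)
D(44, -72)*3 = (-43 + (-72)² - 244*44 + 20*(-72))*3 = (-43 + 5184 - 10736 - 1440)*3 = -7035*3 = -21105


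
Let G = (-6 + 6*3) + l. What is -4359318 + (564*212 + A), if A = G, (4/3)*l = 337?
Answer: -16957941/4 ≈ -4.2395e+6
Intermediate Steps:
l = 1011/4 (l = (¾)*337 = 1011/4 ≈ 252.75)
G = 1059/4 (G = (-6 + 6*3) + 1011/4 = (-6 + 18) + 1011/4 = 12 + 1011/4 = 1059/4 ≈ 264.75)
A = 1059/4 ≈ 264.75
-4359318 + (564*212 + A) = -4359318 + (564*212 + 1059/4) = -4359318 + (119568 + 1059/4) = -4359318 + 479331/4 = -16957941/4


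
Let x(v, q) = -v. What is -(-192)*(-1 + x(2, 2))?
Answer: -576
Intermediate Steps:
-(-192)*(-1 + x(2, 2)) = -(-192)*(-1 - 1*2) = -(-192)*(-1 - 2) = -(-192)*(-3) = -48*12 = -576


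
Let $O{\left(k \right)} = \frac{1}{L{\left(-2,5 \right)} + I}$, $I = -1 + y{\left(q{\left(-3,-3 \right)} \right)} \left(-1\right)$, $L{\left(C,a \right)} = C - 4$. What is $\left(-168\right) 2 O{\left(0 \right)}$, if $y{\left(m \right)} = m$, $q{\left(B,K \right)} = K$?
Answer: $84$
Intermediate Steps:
$L{\left(C,a \right)} = -4 + C$
$I = 2$ ($I = -1 - -3 = -1 + 3 = 2$)
$O{\left(k \right)} = - \frac{1}{4}$ ($O{\left(k \right)} = \frac{1}{\left(-4 - 2\right) + 2} = \frac{1}{-6 + 2} = \frac{1}{-4} = - \frac{1}{4}$)
$\left(-168\right) 2 O{\left(0 \right)} = \left(-168\right) 2 \left(- \frac{1}{4}\right) = \left(-336\right) \left(- \frac{1}{4}\right) = 84$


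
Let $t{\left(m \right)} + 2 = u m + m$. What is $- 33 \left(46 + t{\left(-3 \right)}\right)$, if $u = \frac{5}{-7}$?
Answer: $- \frac{9966}{7} \approx -1423.7$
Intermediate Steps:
$u = - \frac{5}{7}$ ($u = 5 \left(- \frac{1}{7}\right) = - \frac{5}{7} \approx -0.71429$)
$t{\left(m \right)} = -2 + \frac{2 m}{7}$ ($t{\left(m \right)} = -2 + \left(- \frac{5 m}{7} + m\right) = -2 + \frac{2 m}{7}$)
$- 33 \left(46 + t{\left(-3 \right)}\right) = - 33 \left(46 + \left(-2 + \frac{2}{7} \left(-3\right)\right)\right) = - 33 \left(46 - \frac{20}{7}\right) = \left(-33\right) \frac{302}{7} = - \frac{9966}{7}$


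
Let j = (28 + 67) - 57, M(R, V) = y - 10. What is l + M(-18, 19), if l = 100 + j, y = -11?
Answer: 117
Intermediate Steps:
M(R, V) = -21 (M(R, V) = -11 - 10 = -21)
j = 38 (j = 95 - 57 = 38)
l = 138 (l = 100 + 38 = 138)
l + M(-18, 19) = 138 - 21 = 117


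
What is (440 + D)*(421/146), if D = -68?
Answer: 78306/73 ≈ 1072.7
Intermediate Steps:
(440 + D)*(421/146) = (440 - 68)*(421/146) = 372*(421*(1/146)) = 372*(421/146) = 78306/73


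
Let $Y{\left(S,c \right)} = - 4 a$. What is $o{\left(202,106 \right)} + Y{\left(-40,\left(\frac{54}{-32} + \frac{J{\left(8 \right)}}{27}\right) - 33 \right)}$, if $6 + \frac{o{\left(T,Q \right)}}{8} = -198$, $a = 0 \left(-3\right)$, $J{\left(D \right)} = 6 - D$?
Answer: $-1632$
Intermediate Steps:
$a = 0$
$o{\left(T,Q \right)} = -1632$ ($o{\left(T,Q \right)} = -48 + 8 \left(-198\right) = -48 - 1584 = -1632$)
$Y{\left(S,c \right)} = 0$ ($Y{\left(S,c \right)} = \left(-4\right) 0 = 0$)
$o{\left(202,106 \right)} + Y{\left(-40,\left(\frac{54}{-32} + \frac{J{\left(8 \right)}}{27}\right) - 33 \right)} = -1632 + 0 = -1632$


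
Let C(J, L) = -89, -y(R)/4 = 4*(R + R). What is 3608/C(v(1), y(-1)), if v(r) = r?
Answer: -3608/89 ≈ -40.539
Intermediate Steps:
y(R) = -32*R (y(R) = -16*(R + R) = -16*2*R = -32*R)
3608/C(v(1), y(-1)) = 3608/(-89) = 3608*(-1/89) = -3608/89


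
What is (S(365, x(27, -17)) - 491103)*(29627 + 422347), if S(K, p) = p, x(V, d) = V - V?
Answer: -221965787322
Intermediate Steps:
x(V, d) = 0
(S(365, x(27, -17)) - 491103)*(29627 + 422347) = (0 - 491103)*(29627 + 422347) = -491103*451974 = -221965787322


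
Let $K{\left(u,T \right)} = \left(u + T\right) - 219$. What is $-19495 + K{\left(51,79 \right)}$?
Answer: $-19584$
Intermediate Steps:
$K{\left(u,T \right)} = -219 + T + u$ ($K{\left(u,T \right)} = \left(T + u\right) - 219 = -219 + T + u$)
$-19495 + K{\left(51,79 \right)} = -19495 + \left(-219 + 79 + 51\right) = -19495 - 89 = -19584$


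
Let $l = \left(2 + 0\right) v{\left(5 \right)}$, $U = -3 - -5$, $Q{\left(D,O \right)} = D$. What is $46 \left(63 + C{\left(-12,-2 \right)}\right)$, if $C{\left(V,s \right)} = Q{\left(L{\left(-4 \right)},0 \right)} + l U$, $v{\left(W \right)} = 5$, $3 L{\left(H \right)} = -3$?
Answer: $3772$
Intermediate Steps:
$L{\left(H \right)} = -1$ ($L{\left(H \right)} = \frac{1}{3} \left(-3\right) = -1$)
$U = 2$ ($U = -3 + 5 = 2$)
$l = 10$ ($l = \left(2 + 0\right) 5 = 2 \cdot 5 = 10$)
$C{\left(V,s \right)} = 19$ ($C{\left(V,s \right)} = -1 + 10 \cdot 2 = -1 + 20 = 19$)
$46 \left(63 + C{\left(-12,-2 \right)}\right) = 46 \left(63 + 19\right) = 46 \cdot 82 = 3772$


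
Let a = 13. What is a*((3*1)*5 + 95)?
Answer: 1430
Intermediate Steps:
a*((3*1)*5 + 95) = 13*((3*1)*5 + 95) = 13*(3*5 + 95) = 13*(15 + 95) = 13*110 = 1430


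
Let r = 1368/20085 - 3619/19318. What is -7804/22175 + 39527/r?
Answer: -8720217836806126/26303297575 ≈ -3.3153e+5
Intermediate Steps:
r = -1186169/9948770 (r = 1368*(1/20085) - 3619*1/19318 = 456/6695 - 3619/19318 = -1186169/9948770 ≈ -0.11923)
-7804/22175 + 39527/r = -7804/22175 + 39527/(-1186169/9948770) = -7804*1/22175 + 39527*(-9948770/1186169) = -7804/22175 - 393245031790/1186169 = -8720217836806126/26303297575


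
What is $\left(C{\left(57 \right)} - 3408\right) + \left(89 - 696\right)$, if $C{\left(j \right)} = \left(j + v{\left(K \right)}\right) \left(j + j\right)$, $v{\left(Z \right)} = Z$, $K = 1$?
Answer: $2597$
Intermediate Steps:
$C{\left(j \right)} = 2 j \left(1 + j\right)$ ($C{\left(j \right)} = \left(j + 1\right) \left(j + j\right) = \left(1 + j\right) 2 j = 2 j \left(1 + j\right)$)
$\left(C{\left(57 \right)} - 3408\right) + \left(89 - 696\right) = \left(2 \cdot 57 \left(1 + 57\right) - 3408\right) + \left(89 - 696\right) = \left(2 \cdot 57 \cdot 58 - 3408\right) + \left(89 - 696\right) = \left(6612 - 3408\right) - 607 = 3204 - 607 = 2597$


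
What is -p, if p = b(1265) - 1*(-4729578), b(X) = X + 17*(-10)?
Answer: -4730673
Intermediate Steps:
b(X) = -170 + X (b(X) = X - 170 = -170 + X)
p = 4730673 (p = (-170 + 1265) - 1*(-4729578) = 1095 + 4729578 = 4730673)
-p = -1*4730673 = -4730673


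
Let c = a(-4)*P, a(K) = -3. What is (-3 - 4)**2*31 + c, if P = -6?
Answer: 1537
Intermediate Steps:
c = 18 (c = -3*(-6) = 18)
(-3 - 4)**2*31 + c = (-3 - 4)**2*31 + 18 = (-7)**2*31 + 18 = 49*31 + 18 = 1519 + 18 = 1537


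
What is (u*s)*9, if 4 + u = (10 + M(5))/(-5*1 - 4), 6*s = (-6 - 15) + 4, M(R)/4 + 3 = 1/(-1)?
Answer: 85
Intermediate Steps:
M(R) = -16 (M(R) = -12 + 4/(-1) = -12 + 4*(-1) = -12 - 4 = -16)
s = -17/6 (s = ((-6 - 15) + 4)/6 = (-21 + 4)/6 = (1/6)*(-17) = -17/6 ≈ -2.8333)
u = -10/3 (u = -4 + (10 - 16)/(-5*1 - 4) = -4 - 6/(-5 - 4) = -4 - 6/(-9) = -4 - 6*(-1/9) = -4 + 2/3 = -10/3 ≈ -3.3333)
(u*s)*9 = -10/3*(-17/6)*9 = (85/9)*9 = 85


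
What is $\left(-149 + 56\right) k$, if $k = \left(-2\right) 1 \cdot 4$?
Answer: $744$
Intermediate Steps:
$k = -8$ ($k = \left(-2\right) 4 = -8$)
$\left(-149 + 56\right) k = \left(-149 + 56\right) \left(-8\right) = \left(-93\right) \left(-8\right) = 744$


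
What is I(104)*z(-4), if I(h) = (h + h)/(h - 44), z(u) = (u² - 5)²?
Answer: 6292/15 ≈ 419.47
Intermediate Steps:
z(u) = (-5 + u²)²
I(h) = 2*h/(-44 + h) (I(h) = (2*h)/(-44 + h) = 2*h/(-44 + h))
I(104)*z(-4) = (2*104/(-44 + 104))*(-5 + (-4)²)² = (2*104/60)*(-5 + 16)² = (2*104*(1/60))*11² = (52/15)*121 = 6292/15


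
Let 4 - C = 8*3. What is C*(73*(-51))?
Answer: 74460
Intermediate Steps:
C = -20 (C = 4 - 8*3 = 4 - 1*24 = 4 - 24 = -20)
C*(73*(-51)) = -1460*(-51) = -20*(-3723) = 74460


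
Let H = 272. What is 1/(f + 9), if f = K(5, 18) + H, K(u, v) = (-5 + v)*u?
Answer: 1/346 ≈ 0.0028902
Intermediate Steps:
K(u, v) = u*(-5 + v)
f = 337 (f = 5*(-5 + 18) + 272 = 5*13 + 272 = 65 + 272 = 337)
1/(f + 9) = 1/(337 + 9) = 1/346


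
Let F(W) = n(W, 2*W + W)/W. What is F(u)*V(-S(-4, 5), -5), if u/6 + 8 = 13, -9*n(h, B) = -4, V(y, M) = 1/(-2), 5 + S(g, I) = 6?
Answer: -1/135 ≈ -0.0074074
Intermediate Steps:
S(g, I) = 1 (S(g, I) = -5 + 6 = 1)
V(y, M) = -½
n(h, B) = 4/9 (n(h, B) = -⅑*(-4) = 4/9)
u = 30 (u = -48 + 6*13 = -48 + 78 = 30)
F(W) = 4/(9*W)
F(u)*V(-S(-4, 5), -5) = ((4/9)/30)*(-½) = ((4/9)*(1/30))*(-½) = (2/135)*(-½) = -1/135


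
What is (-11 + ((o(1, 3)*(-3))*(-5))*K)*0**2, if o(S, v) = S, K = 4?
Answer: 0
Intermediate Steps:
(-11 + ((o(1, 3)*(-3))*(-5))*K)*0**2 = (-11 + ((1*(-3))*(-5))*4)*0**2 = (-11 - 3*(-5)*4)*0 = (-11 + 15*4)*0 = (-11 + 60)*0 = 49*0 = 0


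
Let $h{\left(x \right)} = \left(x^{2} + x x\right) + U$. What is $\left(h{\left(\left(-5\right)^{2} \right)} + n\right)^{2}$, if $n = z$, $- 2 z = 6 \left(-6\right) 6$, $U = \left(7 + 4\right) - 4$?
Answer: $1863225$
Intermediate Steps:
$U = 7$ ($U = 11 - 4 = 7$)
$h{\left(x \right)} = 7 + 2 x^{2}$ ($h{\left(x \right)} = \left(x^{2} + x x\right) + 7 = \left(x^{2} + x^{2}\right) + 7 = 2 x^{2} + 7 = 7 + 2 x^{2}$)
$z = 108$ ($z = - \frac{6 \left(-6\right) 6}{2} = - \frac{\left(-36\right) 6}{2} = \left(- \frac{1}{2}\right) \left(-216\right) = 108$)
$n = 108$
$\left(h{\left(\left(-5\right)^{2} \right)} + n\right)^{2} = \left(\left(7 + 2 \left(\left(-5\right)^{2}\right)^{2}\right) + 108\right)^{2} = \left(\left(7 + 2 \cdot 25^{2}\right) + 108\right)^{2} = \left(\left(7 + 2 \cdot 625\right) + 108\right)^{2} = \left(\left(7 + 1250\right) + 108\right)^{2} = \left(1257 + 108\right)^{2} = 1365^{2} = 1863225$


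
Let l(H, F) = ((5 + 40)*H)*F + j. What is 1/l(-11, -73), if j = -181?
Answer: 1/35954 ≈ 2.7813e-5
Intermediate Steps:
l(H, F) = -181 + 45*F*H (l(H, F) = ((5 + 40)*H)*F - 181 = (45*H)*F - 181 = 45*F*H - 181 = -181 + 45*F*H)
1/l(-11, -73) = 1/(-181 + 45*(-73)*(-11)) = 1/(-181 + 36135) = 1/35954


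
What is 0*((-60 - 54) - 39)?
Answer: 0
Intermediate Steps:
0*((-60 - 54) - 39) = 0*(-114 - 39) = 0*(-153) = 0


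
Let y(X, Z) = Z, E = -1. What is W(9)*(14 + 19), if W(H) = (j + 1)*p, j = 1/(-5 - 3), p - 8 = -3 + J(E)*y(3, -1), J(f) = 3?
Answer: 231/4 ≈ 57.750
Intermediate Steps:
p = 2 (p = 8 + (-3 + 3*(-1)) = 8 + (-3 - 3) = 8 - 6 = 2)
j = -⅛ (j = 1/(-8) = -⅛ ≈ -0.12500)
W(H) = 7/4 (W(H) = (-⅛ + 1)*2 = (7/8)*2 = 7/4)
W(9)*(14 + 19) = 7*(14 + 19)/4 = (7/4)*33 = 231/4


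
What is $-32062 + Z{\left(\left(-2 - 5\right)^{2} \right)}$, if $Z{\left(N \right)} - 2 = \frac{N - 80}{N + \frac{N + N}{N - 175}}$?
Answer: $- \frac{448849}{14} \approx -32061.0$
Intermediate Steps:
$Z{\left(N \right)} = 2 + \frac{-80 + N}{N + \frac{2 N}{-175 + N}}$ ($Z{\left(N \right)} = 2 + \frac{N - 80}{N + \frac{N + N}{N - 175}} = 2 + \frac{-80 + N}{N + \frac{2 N}{-175 + N}}$)
$-32062 + Z{\left(\left(-2 - 5\right)^{2} \right)} = -32062 + \frac{14000 - 601 \left(-2 - 5\right)^{2} + 3 \left(\left(-2 - 5\right)^{2}\right)^{2}}{\left(-2 - 5\right)^{2} \left(-173 + \left(-2 - 5\right)^{2}\right)} = -32062 + \frac{14000 - 601 \left(-7\right)^{2} + 3 \left(\left(-7\right)^{2}\right)^{2}}{\left(-7\right)^{2} \left(-173 + \left(-7\right)^{2}\right)} = -32062 + \frac{14000 - 29449 + 3 \cdot 49^{2}}{49 \left(-173 + 49\right)} = -32062 + \frac{14000 - 29449 + 3 \cdot 2401}{49 \left(-124\right)} = -32062 + \frac{1}{49} \left(- \frac{1}{124}\right) \left(14000 - 29449 + 7203\right) = -32062 + \frac{1}{49} \left(- \frac{1}{124}\right) \left(-8246\right) = -32062 + \frac{19}{14} = - \frac{448849}{14}$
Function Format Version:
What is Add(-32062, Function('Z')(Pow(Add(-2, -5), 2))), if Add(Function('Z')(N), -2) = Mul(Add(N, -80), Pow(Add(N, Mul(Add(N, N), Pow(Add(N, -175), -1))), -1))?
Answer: Rational(-448849, 14) ≈ -32061.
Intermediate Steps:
Function('Z')(N) = Add(2, Mul(Pow(Add(N, Mul(2, N, Pow(Add(-175, N), -1))), -1), Add(-80, N))) (Function('Z')(N) = Add(2, Mul(Add(N, -80), Pow(Add(N, Mul(Add(N, N), Pow(Add(N, -175), -1))), -1))) = Add(2, Mul(Add(-80, N), Pow(Add(N, Mul(Mul(2, N), Pow(Add(-175, N), -1))), -1))) = Add(2, Mul(Add(-80, N), Pow(Add(N, Mul(2, N, Pow(Add(-175, N), -1))), -1))) = Add(2, Mul(Pow(Add(N, Mul(2, N, Pow(Add(-175, N), -1))), -1), Add(-80, N))))
Add(-32062, Function('Z')(Pow(Add(-2, -5), 2))) = Add(-32062, Mul(Pow(Pow(Add(-2, -5), 2), -1), Pow(Add(-173, Pow(Add(-2, -5), 2)), -1), Add(14000, Mul(-601, Pow(Add(-2, -5), 2)), Mul(3, Pow(Pow(Add(-2, -5), 2), 2))))) = Add(-32062, Mul(Pow(Pow(-7, 2), -1), Pow(Add(-173, Pow(-7, 2)), -1), Add(14000, Mul(-601, Pow(-7, 2)), Mul(3, Pow(Pow(-7, 2), 2))))) = Add(-32062, Mul(Pow(49, -1), Pow(Add(-173, 49), -1), Add(14000, Mul(-601, 49), Mul(3, Pow(49, 2))))) = Add(-32062, Mul(Rational(1, 49), Pow(-124, -1), Add(14000, -29449, Mul(3, 2401)))) = Add(-32062, Mul(Rational(1, 49), Rational(-1, 124), Add(14000, -29449, 7203))) = Add(-32062, Mul(Rational(1, 49), Rational(-1, 124), -8246)) = Add(-32062, Rational(19, 14)) = Rational(-448849, 14)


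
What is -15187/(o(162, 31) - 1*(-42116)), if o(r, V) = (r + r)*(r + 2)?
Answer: -15187/95252 ≈ -0.15944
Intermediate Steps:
o(r, V) = 2*r*(2 + r) (o(r, V) = (2*r)*(2 + r) = 2*r*(2 + r))
-15187/(o(162, 31) - 1*(-42116)) = -15187/(2*162*(2 + 162) - 1*(-42116)) = -15187/(2*162*164 + 42116) = -15187/(53136 + 42116) = -15187/95252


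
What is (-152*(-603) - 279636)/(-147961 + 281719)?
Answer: -31330/22293 ≈ -1.4054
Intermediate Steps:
(-152*(-603) - 279636)/(-147961 + 281719) = (91656 - 279636)/133758 = -187980*1/133758 = -31330/22293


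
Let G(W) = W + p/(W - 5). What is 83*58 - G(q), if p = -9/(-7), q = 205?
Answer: 6452591/1400 ≈ 4609.0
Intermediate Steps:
p = 9/7 (p = -9*(-1/7) = 9/7 ≈ 1.2857)
G(W) = W + 9/(7*(-5 + W)) (G(W) = W + 9/(7*(W - 5)) = W + 9/(7*(-5 + W)))
83*58 - G(q) = 83*58 - (9/7 + 205**2 - 5*205)/(-5 + 205) = 4814 - (9/7 + 42025 - 1025)/200 = 4814 - 287009/(200*7) = 4814 - 1*287009/1400 = 4814 - 287009/1400 = 6452591/1400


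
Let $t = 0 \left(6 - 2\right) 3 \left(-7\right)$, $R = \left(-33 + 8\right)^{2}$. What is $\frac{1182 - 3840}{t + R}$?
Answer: $- \frac{2658}{625} \approx -4.2528$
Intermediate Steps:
$R = 625$ ($R = \left(-25\right)^{2} = 625$)
$t = 0$ ($t = 0 \cdot 4 \cdot 3 \left(-7\right) = 0 \cdot 3 \left(-7\right) = 0 \left(-7\right) = 0$)
$\frac{1182 - 3840}{t + R} = \frac{1182 - 3840}{0 + 625} = - \frac{2658}{625}$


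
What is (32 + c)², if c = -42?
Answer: 100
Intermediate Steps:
(32 + c)² = (32 - 42)² = (-10)² = 100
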